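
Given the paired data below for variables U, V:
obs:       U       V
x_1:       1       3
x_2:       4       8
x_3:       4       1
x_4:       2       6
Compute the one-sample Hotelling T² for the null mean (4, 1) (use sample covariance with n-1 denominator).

Step 1 — sample mean vector:
  mean(U) = (1 + 4 + 4 + 2) / 4 = 11/4 = 2.75
  mean(V) = (3 + 8 + 1 + 6) / 4 = 18/4 = 4.5
  x̄ = (2.75, 4.5),  deviation x̄ - mu_0 = (2.75, 4.5) - (4, 1) = (-1.25, 3.5).

Step 2 — sample covariance matrix, S[i,j] = (1/(n-1)) · Σ_k (x_{k,i} - mean_i) · (x_{k,j} - mean_j), divisor n-1 = 3:
  S[U,U] = ((-1.75)·(-1.75) + (1.25)·(1.25) + (1.25)·(1.25) + (-0.75)·(-0.75)) / 3 = 6.75/3 = 2.25
  S[U,V] = ((-1.75)·(-1.5) + (1.25)·(3.5) + (1.25)·(-3.5) + (-0.75)·(1.5)) / 3 = 1.5/3 = 0.5
  S[V,V] = ((-1.5)·(-1.5) + (3.5)·(3.5) + (-3.5)·(-3.5) + (1.5)·(1.5)) / 3 = 29/3 = 9.6667
  S = [[2.25, 0.5],
 [0.5, 9.6667]].

Step 3 — invert S. det(S) = 2.25·9.6667 - (0.5)² = 21.5.
  S^{-1} = (1/det) · [[d, -b], [-b, a]] = [[0.4496, -0.0233],
 [-0.0233, 0.1047]].

Step 4 — quadratic form (x̄ - mu_0)^T · S^{-1} · (x̄ - mu_0):
  S^{-1} · (x̄ - mu_0) = (-0.6434, 0.3953),
  (x̄ - mu_0)^T · [...] = (-1.25)·(-0.6434) + (3.5)·(0.3953) = 2.188.

Step 5 — scale by n: T² = 4 · 2.188 = 8.7519.

T² ≈ 8.7519


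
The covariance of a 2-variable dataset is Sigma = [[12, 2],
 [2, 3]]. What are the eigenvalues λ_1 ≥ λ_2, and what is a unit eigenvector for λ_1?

Step 1 — characteristic polynomial of 2×2 Sigma:
  det(Sigma - λI) = λ² - trace · λ + det = 0.
  trace = 12 + 3 = 15, det = 12·3 - (2)² = 32.
Step 2 — discriminant:
  Δ = trace² - 4·det = 225 - 128 = 97.
Step 3 — eigenvalues:
  λ = (trace ± √Δ)/2 = (15 ± 9.8489)/2,
  λ_1 = 12.4244,  λ_2 = 2.5756.

Step 4 — unit eigenvector for λ_1: solve (Sigma - λ_1 I)v = 0. First row:
  (12 - 12.4244)·v_x + (2)·v_y = 0, i.e. (-0.4244)·v_x + (2)·v_y = 0,
  so v ∝ (b, λ_1 - a) = (2, 0.4244) = u.
  ||u|| = √((2)² + (0.4244)²) = √(4.1801) ≈ 2.0445,
  v_1 = u/||u|| ≈ (0.9782, 0.2076) (||v_1|| = 1).

λ_1 = 12.4244,  λ_2 = 2.5756;  v_1 ≈ (0.9782, 0.2076)


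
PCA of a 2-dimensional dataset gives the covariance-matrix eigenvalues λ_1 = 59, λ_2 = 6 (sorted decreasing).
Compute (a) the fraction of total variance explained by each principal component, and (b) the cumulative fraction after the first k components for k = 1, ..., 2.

Step 1 — total variance = trace(Sigma) = Σ λ_i = 59 + 6 = 65.

Step 2 — fraction explained by component i = λ_i / Σ λ:
  PC1: 59/65 = 0.9077
  PC2: 6/65 = 0.0923

Step 3 — cumulative fraction after k components = (λ_1 + ... + λ_k) / Σ λ:
  k = 1: 59/65 = 0.9077
  k = 2: (59 + 6)/65 = 65/65 = 1

Summary (fraction, with percent):

explained: PC1 0.9077 (90.77%), PC2 0.0923 (9.23%);  cumulative: 0.9077, 1


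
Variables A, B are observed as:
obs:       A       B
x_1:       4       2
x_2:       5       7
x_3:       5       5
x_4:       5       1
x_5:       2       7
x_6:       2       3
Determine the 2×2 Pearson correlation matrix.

Step 1 — column means:
  mean(A) = (4 + 5 + 5 + 5 + 2 + 2) / 6 = 23/6 = 3.8333
  mean(B) = (2 + 7 + 5 + 1 + 7 + 3) / 6 = 25/6 = 4.1667

Step 2 — sample variances and covariances s[i,j] = (1/(n-1)) · Σ_k (x_{k,i} - mean_i) · (x_{k,j} - mean_j), with n-1 = 5:
  s[A,A] = ((0.1667)·(0.1667) + (1.1667)·(1.1667) + (1.1667)·(1.1667) + (1.1667)·(1.1667) + (-1.8333)·(-1.8333) + (-1.8333)·(-1.8333)) / 5 = 10.8333/5 = 2.1667
  s[A,B] = ((0.1667)·(-2.1667) + (1.1667)·(2.8333) + (1.1667)·(0.8333) + (1.1667)·(-3.1667) + (-1.8333)·(2.8333) + (-1.8333)·(-1.1667)) / 5 = -2.8333/5 = -0.5667
  s[B,B] = ((-2.1667)·(-2.1667) + (2.8333)·(2.8333) + (0.8333)·(0.8333) + (-3.1667)·(-3.1667) + (2.8333)·(2.8333) + (-1.1667)·(-1.1667)) / 5 = 32.8333/5 = 6.5667
  Sample standard deviations s_i = √(s[i,i]):
  s(A) = √(2.1667) = 1.472
  s(B) = √(6.5667) = 2.5626

Step 3 — r_{ij} = s_{ij} / (s_i · s_j):
  r[A,A] = 1 (diagonal).
  r[A,B] = -0.5667 / (1.472 · 2.5626) = -0.5667 / 3.772 = -0.1502
  r[B,B] = 1 (diagonal).

R is symmetric with unit diagonal. Assembling:

R = [[1, -0.1502],
 [-0.1502, 1]]


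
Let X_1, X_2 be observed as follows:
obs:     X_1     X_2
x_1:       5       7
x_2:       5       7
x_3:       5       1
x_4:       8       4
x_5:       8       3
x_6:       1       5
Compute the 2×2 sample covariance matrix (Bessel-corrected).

Step 1 — column means:
  mean(X_1) = (5 + 5 + 5 + 8 + 8 + 1) / 6 = 32/6 = 5.3333
  mean(X_2) = (7 + 7 + 1 + 4 + 3 + 5) / 6 = 27/6 = 4.5

Step 2 — sample covariance S[i,j] = (1/(n-1)) · Σ_k (x_{k,i} - mean_i) · (x_{k,j} - mean_j), with n-1 = 5.
  S[X_1,X_1] = ((-0.3333)·(-0.3333) + (-0.3333)·(-0.3333) + (-0.3333)·(-0.3333) + (2.6667)·(2.6667) + (2.6667)·(2.6667) + (-4.3333)·(-4.3333)) / 5 = 33.3333/5 = 6.6667
  S[X_1,X_2] = ((-0.3333)·(2.5) + (-0.3333)·(2.5) + (-0.3333)·(-3.5) + (2.6667)·(-0.5) + (2.6667)·(-1.5) + (-4.3333)·(0.5)) / 5 = -8/5 = -1.6
  S[X_2,X_2] = ((2.5)·(2.5) + (2.5)·(2.5) + (-3.5)·(-3.5) + (-0.5)·(-0.5) + (-1.5)·(-1.5) + (0.5)·(0.5)) / 5 = 27.5/5 = 5.5

S is symmetric (S[j,i] = S[i,j]). Assembling:

S = [[6.6667, -1.6],
 [-1.6, 5.5]]


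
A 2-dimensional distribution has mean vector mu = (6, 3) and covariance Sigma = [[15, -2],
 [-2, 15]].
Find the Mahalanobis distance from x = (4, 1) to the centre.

Step 1 — centre the observation: (x - mu) = (-2, -2).

Step 2 — invert Sigma. det(Sigma) = 15·15 - (-2)² = 221.
  Sigma^{-1} = (1/det) · [[d, -b], [-b, a]] = [[0.0679, 0.009],
 [0.009, 0.0679]].

Step 3 — form the quadratic (x - mu)^T · Sigma^{-1} · (x - mu):
  Sigma^{-1} · (x - mu) = (-0.1538, -0.1538).
  (x - mu)^T · [Sigma^{-1} · (x - mu)] = (-2)·(-0.1538) + (-2)·(-0.1538) = 0.6154.

Step 4 — take square root: d = √(0.6154) ≈ 0.7845.

d(x, mu) = √(0.6154) ≈ 0.7845


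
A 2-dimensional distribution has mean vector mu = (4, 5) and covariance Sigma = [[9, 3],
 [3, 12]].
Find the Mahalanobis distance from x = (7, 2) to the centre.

Step 1 — centre the observation: (x - mu) = (3, -3).

Step 2 — invert Sigma. det(Sigma) = 9·12 - (3)² = 99.
  Sigma^{-1} = (1/det) · [[d, -b], [-b, a]] = [[0.1212, -0.0303],
 [-0.0303, 0.0909]].

Step 3 — form the quadratic (x - mu)^T · Sigma^{-1} · (x - mu):
  Sigma^{-1} · (x - mu) = (0.4545, -0.3636).
  (x - mu)^T · [Sigma^{-1} · (x - mu)] = (3)·(0.4545) + (-3)·(-0.3636) = 2.4545.

Step 4 — take square root: d = √(2.4545) ≈ 1.5667.

d(x, mu) = √(2.4545) ≈ 1.5667


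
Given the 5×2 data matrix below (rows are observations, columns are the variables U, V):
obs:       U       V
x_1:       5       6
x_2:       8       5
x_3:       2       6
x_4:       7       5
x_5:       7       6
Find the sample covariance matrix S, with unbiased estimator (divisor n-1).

Step 1 — column means:
  mean(U) = (5 + 8 + 2 + 7 + 7) / 5 = 29/5 = 5.8
  mean(V) = (6 + 5 + 6 + 5 + 6) / 5 = 28/5 = 5.6

Step 2 — sample covariance S[i,j] = (1/(n-1)) · Σ_k (x_{k,i} - mean_i) · (x_{k,j} - mean_j), with n-1 = 4.
  S[U,U] = ((-0.8)·(-0.8) + (2.2)·(2.2) + (-3.8)·(-3.8) + (1.2)·(1.2) + (1.2)·(1.2)) / 4 = 22.8/4 = 5.7
  S[U,V] = ((-0.8)·(0.4) + (2.2)·(-0.6) + (-3.8)·(0.4) + (1.2)·(-0.6) + (1.2)·(0.4)) / 4 = -3.4/4 = -0.85
  S[V,V] = ((0.4)·(0.4) + (-0.6)·(-0.6) + (0.4)·(0.4) + (-0.6)·(-0.6) + (0.4)·(0.4)) / 4 = 1.2/4 = 0.3

S is symmetric (S[j,i] = S[i,j]). Assembling:

S = [[5.7, -0.85],
 [-0.85, 0.3]]


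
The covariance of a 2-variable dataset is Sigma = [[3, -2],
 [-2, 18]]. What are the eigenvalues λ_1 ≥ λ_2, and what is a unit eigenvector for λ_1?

Step 1 — characteristic polynomial of 2×2 Sigma:
  det(Sigma - λI) = λ² - trace · λ + det = 0.
  trace = 3 + 18 = 21, det = 3·18 - (-2)² = 50.
Step 2 — discriminant:
  Δ = trace² - 4·det = 441 - 200 = 241.
Step 3 — eigenvalues:
  λ = (trace ± √Δ)/2 = (21 ± 15.5242)/2,
  λ_1 = 18.2621,  λ_2 = 2.7379.

Step 4 — unit eigenvector for λ_1: solve (Sigma - λ_1 I)v = 0. First row:
  (3 - 18.2621)·v_x + (-2)·v_y = 0, i.e. (-15.2621)·v_x + (-2)·v_y = 0,
  so v ∝ (b, λ_1 - a) = (-2, 15.2621); multiply by -1 so the first entry is positive: u = (2, -15.2621).
  ||u|| = √((2)² + (-15.2621)²) = √(236.9313) ≈ 15.3926,
  v_1 = u/||u|| ≈ (0.1299, -0.9915) (||v_1|| = 1).

λ_1 = 18.2621,  λ_2 = 2.7379;  v_1 ≈ (0.1299, -0.9915)


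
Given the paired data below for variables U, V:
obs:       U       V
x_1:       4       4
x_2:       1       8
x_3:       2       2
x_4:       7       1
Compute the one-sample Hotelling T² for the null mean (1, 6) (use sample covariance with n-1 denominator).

Step 1 — sample mean vector:
  mean(U) = (4 + 1 + 2 + 7) / 4 = 14/4 = 3.5
  mean(V) = (4 + 8 + 2 + 1) / 4 = 15/4 = 3.75
  x̄ = (3.5, 3.75),  deviation x̄ - mu_0 = (3.5, 3.75) - (1, 6) = (2.5, -2.25).

Step 2 — sample covariance matrix, S[i,j] = (1/(n-1)) · Σ_k (x_{k,i} - mean_i) · (x_{k,j} - mean_j), divisor n-1 = 3:
  S[U,U] = ((0.5)·(0.5) + (-2.5)·(-2.5) + (-1.5)·(-1.5) + (3.5)·(3.5)) / 3 = 21/3 = 7
  S[U,V] = ((0.5)·(0.25) + (-2.5)·(4.25) + (-1.5)·(-1.75) + (3.5)·(-2.75)) / 3 = -17.5/3 = -5.8333
  S[V,V] = ((0.25)·(0.25) + (4.25)·(4.25) + (-1.75)·(-1.75) + (-2.75)·(-2.75)) / 3 = 28.75/3 = 9.5833
  S = [[7, -5.8333],
 [-5.8333, 9.5833]].

Step 3 — invert S. det(S) = 7·9.5833 - (-5.8333)² = 33.0556.
  S^{-1} = (1/det) · [[d, -b], [-b, a]] = [[0.2899, 0.1765],
 [0.1765, 0.2118]].

Step 4 — quadratic form (x̄ - mu_0)^T · S^{-1} · (x̄ - mu_0):
  S^{-1} · (x̄ - mu_0) = (0.3277, -0.0353),
  (x̄ - mu_0)^T · [...] = (2.5)·(0.3277) + (-2.25)·(-0.0353) = 0.8987.

Step 5 — scale by n: T² = 4 · 0.8987 = 3.595.

T² ≈ 3.595


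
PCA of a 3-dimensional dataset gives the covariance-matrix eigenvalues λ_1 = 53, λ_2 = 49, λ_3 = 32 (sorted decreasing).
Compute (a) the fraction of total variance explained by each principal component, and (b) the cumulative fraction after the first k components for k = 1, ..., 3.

Step 1 — total variance = trace(Sigma) = Σ λ_i = 53 + 49 + 32 = 134.

Step 2 — fraction explained by component i = λ_i / Σ λ:
  PC1: 53/134 = 0.3955
  PC2: 49/134 = 0.3657
  PC3: 32/134 = 0.2388

Step 3 — cumulative fraction after k components = (λ_1 + ... + λ_k) / Σ λ:
  k = 1: 53/134 = 0.3955
  k = 2: (53 + 49)/134 = 102/134 = 0.7612
  k = 3: (53 + 49 + 32)/134 = 134/134 = 1

Summary (fraction, with percent):

explained: PC1 0.3955 (39.55%), PC2 0.3657 (36.57%), PC3 0.2388 (23.88%);  cumulative: 0.3955, 0.7612, 1


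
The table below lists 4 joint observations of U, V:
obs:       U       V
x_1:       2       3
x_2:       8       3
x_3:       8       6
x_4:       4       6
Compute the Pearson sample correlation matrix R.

Step 1 — column means:
  mean(U) = (2 + 8 + 8 + 4) / 4 = 22/4 = 5.5
  mean(V) = (3 + 3 + 6 + 6) / 4 = 18/4 = 4.5

Step 2 — sample variances and covariances s[i,j] = (1/(n-1)) · Σ_k (x_{k,i} - mean_i) · (x_{k,j} - mean_j), with n-1 = 3:
  s[U,U] = ((-3.5)·(-3.5) + (2.5)·(2.5) + (2.5)·(2.5) + (-1.5)·(-1.5)) / 3 = 27/3 = 9
  s[U,V] = ((-3.5)·(-1.5) + (2.5)·(-1.5) + (2.5)·(1.5) + (-1.5)·(1.5)) / 3 = 3/3 = 1
  s[V,V] = ((-1.5)·(-1.5) + (-1.5)·(-1.5) + (1.5)·(1.5) + (1.5)·(1.5)) / 3 = 9/3 = 3
  Sample standard deviations s_i = √(s[i,i]):
  s(U) = √(9) = 3
  s(V) = √(3) = 1.7321

Step 3 — r_{ij} = s_{ij} / (s_i · s_j):
  r[U,U] = 1 (diagonal).
  r[U,V] = 1 / (3 · 1.7321) = 1 / 5.1962 = 0.1925
  r[V,V] = 1 (diagonal).

R is symmetric with unit diagonal. Assembling:

R = [[1, 0.1925],
 [0.1925, 1]]


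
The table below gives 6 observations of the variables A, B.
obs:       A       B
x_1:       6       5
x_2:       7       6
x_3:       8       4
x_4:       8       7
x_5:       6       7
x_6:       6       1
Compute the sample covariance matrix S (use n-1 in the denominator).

Step 1 — column means:
  mean(A) = (6 + 7 + 8 + 8 + 6 + 6) / 6 = 41/6 = 6.8333
  mean(B) = (5 + 6 + 4 + 7 + 7 + 1) / 6 = 30/6 = 5

Step 2 — sample covariance S[i,j] = (1/(n-1)) · Σ_k (x_{k,i} - mean_i) · (x_{k,j} - mean_j), with n-1 = 5.
  S[A,A] = ((-0.8333)·(-0.8333) + (0.1667)·(0.1667) + (1.1667)·(1.1667) + (1.1667)·(1.1667) + (-0.8333)·(-0.8333) + (-0.8333)·(-0.8333)) / 5 = 4.8333/5 = 0.9667
  S[A,B] = ((-0.8333)·(0) + (0.1667)·(1) + (1.1667)·(-1) + (1.1667)·(2) + (-0.8333)·(2) + (-0.8333)·(-4)) / 5 = 3/5 = 0.6
  S[B,B] = ((0)·(0) + (1)·(1) + (-1)·(-1) + (2)·(2) + (2)·(2) + (-4)·(-4)) / 5 = 26/5 = 5.2

S is symmetric (S[j,i] = S[i,j]). Assembling:

S = [[0.9667, 0.6],
 [0.6, 5.2]]


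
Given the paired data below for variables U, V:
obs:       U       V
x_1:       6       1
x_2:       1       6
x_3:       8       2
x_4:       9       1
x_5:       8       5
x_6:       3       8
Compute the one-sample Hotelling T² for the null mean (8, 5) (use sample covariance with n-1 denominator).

Step 1 — sample mean vector:
  mean(U) = (6 + 1 + 8 + 9 + 8 + 3) / 6 = 35/6 = 5.8333
  mean(V) = (1 + 6 + 2 + 1 + 5 + 8) / 6 = 23/6 = 3.8333
  x̄ = (5.8333, 3.8333),  deviation x̄ - mu_0 = (5.8333, 3.8333) - (8, 5) = (-2.1667, -1.1667).

Step 2 — sample covariance matrix, S[i,j] = (1/(n-1)) · Σ_k (x_{k,i} - mean_i) · (x_{k,j} - mean_j), divisor n-1 = 5:
  S[U,U] = ((0.1667)·(0.1667) + (-4.8333)·(-4.8333) + (2.1667)·(2.1667) + (3.1667)·(3.1667) + (2.1667)·(2.1667) + (-2.8333)·(-2.8333)) / 5 = 50.8333/5 = 10.1667
  S[U,V] = ((0.1667)·(-2.8333) + (-4.8333)·(2.1667) + (2.1667)·(-1.8333) + (3.1667)·(-2.8333) + (2.1667)·(1.1667) + (-2.8333)·(4.1667)) / 5 = -33.1667/5 = -6.6333
  S[V,V] = ((-2.8333)·(-2.8333) + (2.1667)·(2.1667) + (-1.8333)·(-1.8333) + (-2.8333)·(-2.8333) + (1.1667)·(1.1667) + (4.1667)·(4.1667)) / 5 = 42.8333/5 = 8.5667
  S = [[10.1667, -6.6333],
 [-6.6333, 8.5667]].

Step 3 — invert S. det(S) = 10.1667·8.5667 - (-6.6333)² = 43.0933.
  S^{-1} = (1/det) · [[d, -b], [-b, a]] = [[0.1988, 0.1539],
 [0.1539, 0.2359]].

Step 4 — quadratic form (x̄ - mu_0)^T · S^{-1} · (x̄ - mu_0):
  S^{-1} · (x̄ - mu_0) = (-0.6103, -0.6088),
  (x̄ - mu_0)^T · [...] = (-2.1667)·(-0.6103) + (-1.1667)·(-0.6088) = 2.0325.

Step 5 — scale by n: T² = 6 · 2.0325 = 12.1952.

T² ≈ 12.1952


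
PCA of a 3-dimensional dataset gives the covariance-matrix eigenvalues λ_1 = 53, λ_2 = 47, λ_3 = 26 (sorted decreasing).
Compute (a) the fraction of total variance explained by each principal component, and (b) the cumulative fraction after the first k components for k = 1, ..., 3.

Step 1 — total variance = trace(Sigma) = Σ λ_i = 53 + 47 + 26 = 126.

Step 2 — fraction explained by component i = λ_i / Σ λ:
  PC1: 53/126 = 0.4206
  PC2: 47/126 = 0.373
  PC3: 26/126 = 0.2063

Step 3 — cumulative fraction after k components = (λ_1 + ... + λ_k) / Σ λ:
  k = 1: 53/126 = 0.4206
  k = 2: (53 + 47)/126 = 100/126 = 0.7937
  k = 3: (53 + 47 + 26)/126 = 126/126 = 1

Summary (fraction, with percent):

explained: PC1 0.4206 (42.06%), PC2 0.373 (37.3%), PC3 0.2063 (20.63%);  cumulative: 0.4206, 0.7937, 1


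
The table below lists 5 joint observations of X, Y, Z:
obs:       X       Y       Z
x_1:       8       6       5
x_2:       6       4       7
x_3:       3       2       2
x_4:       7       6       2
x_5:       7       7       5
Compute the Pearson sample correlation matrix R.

Step 1 — column means:
  mean(X) = (8 + 6 + 3 + 7 + 7) / 5 = 31/5 = 6.2
  mean(Y) = (6 + 4 + 2 + 6 + 7) / 5 = 25/5 = 5
  mean(Z) = (5 + 7 + 2 + 2 + 5) / 5 = 21/5 = 4.2

Step 2 — sample variances and covariances s[i,j] = (1/(n-1)) · Σ_k (x_{k,i} - mean_i) · (x_{k,j} - mean_j), with n-1 = 4:
  s[X,X] = ((1.8)·(1.8) + (-0.2)·(-0.2) + (-3.2)·(-3.2) + (0.8)·(0.8) + (0.8)·(0.8)) / 4 = 14.8/4 = 3.7
  s[X,Y] = ((1.8)·(1) + (-0.2)·(-1) + (-3.2)·(-3) + (0.8)·(1) + (0.8)·(2)) / 4 = 14/4 = 3.5
  s[X,Z] = ((1.8)·(0.8) + (-0.2)·(2.8) + (-3.2)·(-2.2) + (0.8)·(-2.2) + (0.8)·(0.8)) / 4 = 6.8/4 = 1.7
  s[Y,Y] = ((1)·(1) + (-1)·(-1) + (-3)·(-3) + (1)·(1) + (2)·(2)) / 4 = 16/4 = 4
  s[Y,Z] = ((1)·(0.8) + (-1)·(2.8) + (-3)·(-2.2) + (1)·(-2.2) + (2)·(0.8)) / 4 = 4/4 = 1
  s[Z,Z] = ((0.8)·(0.8) + (2.8)·(2.8) + (-2.2)·(-2.2) + (-2.2)·(-2.2) + (0.8)·(0.8)) / 4 = 18.8/4 = 4.7
  Sample standard deviations s_i = √(s[i,i]):
  s(X) = √(3.7) = 1.9235
  s(Y) = √(4) = 2
  s(Z) = √(4.7) = 2.1679

Step 3 — r_{ij} = s_{ij} / (s_i · s_j):
  r[X,X] = 1 (diagonal).
  r[X,Y] = 3.5 / (1.9235 · 2) = 3.5 / 3.8471 = 0.9098
  r[X,Z] = 1.7 / (1.9235 · 2.1679) = 1.7 / 4.1701 = 0.4077
  r[Y,Y] = 1 (diagonal).
  r[Y,Z] = 1 / (2 · 2.1679) = 1 / 4.3359 = 0.2306
  r[Z,Z] = 1 (diagonal).

R is symmetric with unit diagonal. Assembling:

R = [[1, 0.9098, 0.4077],
 [0.9098, 1, 0.2306],
 [0.4077, 0.2306, 1]]


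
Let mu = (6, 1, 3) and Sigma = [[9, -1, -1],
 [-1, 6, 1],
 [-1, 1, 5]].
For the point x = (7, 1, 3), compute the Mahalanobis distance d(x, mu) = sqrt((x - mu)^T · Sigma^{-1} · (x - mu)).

Step 1 — centre the observation: (x - mu) = (1, 0, 0).

Step 2 — invert Sigma (cofactor / det for 3×3, or solve directly):
  Sigma^{-1} = [[0.1151, 0.0159, 0.0198],
 [0.0159, 0.1746, -0.0317],
 [0.0198, -0.0317, 0.2103]].

Step 3 — form the quadratic (x - mu)^T · Sigma^{-1} · (x - mu):
  Sigma^{-1} · (x - mu) = (0.1151, 0.0159, 0.0198).
  (x - mu)^T · [Sigma^{-1} · (x - mu)] = (1)·(0.1151) + (0)·(0.0159) + (0)·(0.0198) = 0.1151.

Step 4 — take square root: d = √(0.1151) ≈ 0.3392.

d(x, mu) = √(0.1151) ≈ 0.3392


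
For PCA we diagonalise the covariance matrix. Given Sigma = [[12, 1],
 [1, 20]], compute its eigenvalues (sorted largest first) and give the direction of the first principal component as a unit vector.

Step 1 — characteristic polynomial of 2×2 Sigma:
  det(Sigma - λI) = λ² - trace · λ + det = 0.
  trace = 12 + 20 = 32, det = 12·20 - (1)² = 239.
Step 2 — discriminant:
  Δ = trace² - 4·det = 1024 - 956 = 68.
Step 3 — eigenvalues:
  λ = (trace ± √Δ)/2 = (32 ± 8.2462)/2,
  λ_1 = 20.1231,  λ_2 = 11.8769.

Step 4 — unit eigenvector for λ_1: solve (Sigma - λ_1 I)v = 0. First row:
  (12 - 20.1231)·v_x + (1)·v_y = 0, i.e. (-8.1231)·v_x + (1)·v_y = 0,
  so v ∝ (b, λ_1 - a) = (1, 8.1231) = u.
  ||u|| = √((1)² + (8.1231)²) = √(66.9848) ≈ 8.1844,
  v_1 = u/||u|| ≈ (0.1222, 0.9925) (||v_1|| = 1).

λ_1 = 20.1231,  λ_2 = 11.8769;  v_1 ≈ (0.1222, 0.9925)


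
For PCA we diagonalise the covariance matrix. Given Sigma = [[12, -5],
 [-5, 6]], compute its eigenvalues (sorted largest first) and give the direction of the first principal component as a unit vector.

Step 1 — characteristic polynomial of 2×2 Sigma:
  det(Sigma - λI) = λ² - trace · λ + det = 0.
  trace = 12 + 6 = 18, det = 12·6 - (-5)² = 47.
Step 2 — discriminant:
  Δ = trace² - 4·det = 324 - 188 = 136.
Step 3 — eigenvalues:
  λ = (trace ± √Δ)/2 = (18 ± 11.6619)/2,
  λ_1 = 14.831,  λ_2 = 3.169.

Step 4 — unit eigenvector for λ_1: solve (Sigma - λ_1 I)v = 0. First row:
  (12 - 14.831)·v_x + (-5)·v_y = 0, i.e. (-2.831)·v_x + (-5)·v_y = 0,
  so v ∝ (b, λ_1 - a) = (-5, 2.831); multiply by -1 so the first entry is positive: u = (5, -2.831).
  ||u|| = √((5)² + (-2.831)²) = √(33.0143) ≈ 5.7458,
  v_1 = u/||u|| ≈ (0.8702, -0.4927) (||v_1|| = 1).

λ_1 = 14.831,  λ_2 = 3.169;  v_1 ≈ (0.8702, -0.4927)


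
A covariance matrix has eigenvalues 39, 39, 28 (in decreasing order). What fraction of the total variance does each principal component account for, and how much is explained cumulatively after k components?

Step 1 — total variance = trace(Sigma) = Σ λ_i = 39 + 39 + 28 = 106.

Step 2 — fraction explained by component i = λ_i / Σ λ:
  PC1: 39/106 = 0.3679
  PC2: 39/106 = 0.3679
  PC3: 28/106 = 0.2642

Step 3 — cumulative fraction after k components = (λ_1 + ... + λ_k) / Σ λ:
  k = 1: 39/106 = 0.3679
  k = 2: (39 + 39)/106 = 78/106 = 0.7358
  k = 3: (39 + 39 + 28)/106 = 106/106 = 1

Summary (fraction, with percent):

explained: PC1 0.3679 (36.79%), PC2 0.3679 (36.79%), PC3 0.2642 (26.42%);  cumulative: 0.3679, 0.7358, 1


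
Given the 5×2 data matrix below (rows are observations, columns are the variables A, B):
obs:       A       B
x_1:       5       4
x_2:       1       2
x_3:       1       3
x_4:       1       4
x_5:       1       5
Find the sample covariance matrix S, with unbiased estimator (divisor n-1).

Step 1 — column means:
  mean(A) = (5 + 1 + 1 + 1 + 1) / 5 = 9/5 = 1.8
  mean(B) = (4 + 2 + 3 + 4 + 5) / 5 = 18/5 = 3.6

Step 2 — sample covariance S[i,j] = (1/(n-1)) · Σ_k (x_{k,i} - mean_i) · (x_{k,j} - mean_j), with n-1 = 4.
  S[A,A] = ((3.2)·(3.2) + (-0.8)·(-0.8) + (-0.8)·(-0.8) + (-0.8)·(-0.8) + (-0.8)·(-0.8)) / 4 = 12.8/4 = 3.2
  S[A,B] = ((3.2)·(0.4) + (-0.8)·(-1.6) + (-0.8)·(-0.6) + (-0.8)·(0.4) + (-0.8)·(1.4)) / 4 = 1.6/4 = 0.4
  S[B,B] = ((0.4)·(0.4) + (-1.6)·(-1.6) + (-0.6)·(-0.6) + (0.4)·(0.4) + (1.4)·(1.4)) / 4 = 5.2/4 = 1.3

S is symmetric (S[j,i] = S[i,j]). Assembling:

S = [[3.2, 0.4],
 [0.4, 1.3]]


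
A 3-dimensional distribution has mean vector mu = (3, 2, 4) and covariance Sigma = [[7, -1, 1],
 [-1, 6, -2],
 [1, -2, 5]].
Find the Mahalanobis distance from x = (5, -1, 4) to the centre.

Step 1 — centre the observation: (x - mu) = (2, -3, 0).

Step 2 — invert Sigma (cofactor / det for 3×3, or solve directly):
  Sigma^{-1} = [[0.1486, 0.0171, -0.0229],
 [0.0171, 0.1943, 0.0743],
 [-0.0229, 0.0743, 0.2343]].

Step 3 — form the quadratic (x - mu)^T · Sigma^{-1} · (x - mu):
  Sigma^{-1} · (x - mu) = (0.2457, -0.5486, -0.2686).
  (x - mu)^T · [Sigma^{-1} · (x - mu)] = (2)·(0.2457) + (-3)·(-0.5486) + (0)·(-0.2686) = 2.1371.

Step 4 — take square root: d = √(2.1371) ≈ 1.4619.

d(x, mu) = √(2.1371) ≈ 1.4619


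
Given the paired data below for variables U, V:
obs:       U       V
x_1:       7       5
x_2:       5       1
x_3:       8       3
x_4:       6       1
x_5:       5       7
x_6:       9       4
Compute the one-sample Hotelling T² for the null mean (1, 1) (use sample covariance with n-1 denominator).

Step 1 — sample mean vector:
  mean(U) = (7 + 5 + 8 + 6 + 5 + 9) / 6 = 40/6 = 6.6667
  mean(V) = (5 + 1 + 3 + 1 + 7 + 4) / 6 = 21/6 = 3.5
  x̄ = (6.6667, 3.5),  deviation x̄ - mu_0 = (6.6667, 3.5) - (1, 1) = (5.6667, 2.5).

Step 2 — sample covariance matrix, S[i,j] = (1/(n-1)) · Σ_k (x_{k,i} - mean_i) · (x_{k,j} - mean_j), divisor n-1 = 5:
  S[U,U] = ((0.3333)·(0.3333) + (-1.6667)·(-1.6667) + (1.3333)·(1.3333) + (-0.6667)·(-0.6667) + (-1.6667)·(-1.6667) + (2.3333)·(2.3333)) / 5 = 13.3333/5 = 2.6667
  S[U,V] = ((0.3333)·(1.5) + (-1.6667)·(-2.5) + (1.3333)·(-0.5) + (-0.6667)·(-2.5) + (-1.6667)·(3.5) + (2.3333)·(0.5)) / 5 = 1/5 = 0.2
  S[V,V] = ((1.5)·(1.5) + (-2.5)·(-2.5) + (-0.5)·(-0.5) + (-2.5)·(-2.5) + (3.5)·(3.5) + (0.5)·(0.5)) / 5 = 27.5/5 = 5.5
  S = [[2.6667, 0.2],
 [0.2, 5.5]].

Step 3 — invert S. det(S) = 2.6667·5.5 - (0.2)² = 14.6267.
  S^{-1} = (1/det) · [[d, -b], [-b, a]] = [[0.376, -0.0137],
 [-0.0137, 0.1823]].

Step 4 — quadratic form (x̄ - mu_0)^T · S^{-1} · (x̄ - mu_0):
  S^{-1} · (x̄ - mu_0) = (2.0966, 0.3783),
  (x̄ - mu_0)^T · [...] = (5.6667)·(2.0966) + (2.5)·(0.3783) = 12.8266.

Step 5 — scale by n: T² = 6 · 12.8266 = 76.9599.

T² ≈ 76.9599


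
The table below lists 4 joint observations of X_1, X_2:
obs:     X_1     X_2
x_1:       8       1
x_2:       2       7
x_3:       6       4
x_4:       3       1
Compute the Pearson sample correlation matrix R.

Step 1 — column means:
  mean(X_1) = (8 + 2 + 6 + 3) / 4 = 19/4 = 4.75
  mean(X_2) = (1 + 7 + 4 + 1) / 4 = 13/4 = 3.25

Step 2 — sample variances and covariances s[i,j] = (1/(n-1)) · Σ_k (x_{k,i} - mean_i) · (x_{k,j} - mean_j), with n-1 = 3:
  s[X_1,X_1] = ((3.25)·(3.25) + (-2.75)·(-2.75) + (1.25)·(1.25) + (-1.75)·(-1.75)) / 3 = 22.75/3 = 7.5833
  s[X_1,X_2] = ((3.25)·(-2.25) + (-2.75)·(3.75) + (1.25)·(0.75) + (-1.75)·(-2.25)) / 3 = -12.75/3 = -4.25
  s[X_2,X_2] = ((-2.25)·(-2.25) + (3.75)·(3.75) + (0.75)·(0.75) + (-2.25)·(-2.25)) / 3 = 24.75/3 = 8.25
  Sample standard deviations s_i = √(s[i,i]):
  s(X_1) = √(7.5833) = 2.7538
  s(X_2) = √(8.25) = 2.8723

Step 3 — r_{ij} = s_{ij} / (s_i · s_j):
  r[X_1,X_1] = 1 (diagonal).
  r[X_1,X_2] = -4.25 / (2.7538 · 2.8723) = -4.25 / 7.9096 = -0.5373
  r[X_2,X_2] = 1 (diagonal).

R is symmetric with unit diagonal. Assembling:

R = [[1, -0.5373],
 [-0.5373, 1]]


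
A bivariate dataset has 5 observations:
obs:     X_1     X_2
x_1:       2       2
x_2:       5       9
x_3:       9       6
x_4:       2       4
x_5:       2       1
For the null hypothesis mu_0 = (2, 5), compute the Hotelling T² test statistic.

Step 1 — sample mean vector:
  mean(X_1) = (2 + 5 + 9 + 2 + 2) / 5 = 20/5 = 4
  mean(X_2) = (2 + 9 + 6 + 4 + 1) / 5 = 22/5 = 4.4
  x̄ = (4, 4.4),  deviation x̄ - mu_0 = (4, 4.4) - (2, 5) = (2, -0.6).

Step 2 — sample covariance matrix, S[i,j] = (1/(n-1)) · Σ_k (x_{k,i} - mean_i) · (x_{k,j} - mean_j), divisor n-1 = 4:
  S[X_1,X_1] = ((-2)·(-2) + (1)·(1) + (5)·(5) + (-2)·(-2) + (-2)·(-2)) / 4 = 38/4 = 9.5
  S[X_1,X_2] = ((-2)·(-2.4) + (1)·(4.6) + (5)·(1.6) + (-2)·(-0.4) + (-2)·(-3.4)) / 4 = 25/4 = 6.25
  S[X_2,X_2] = ((-2.4)·(-2.4) + (4.6)·(4.6) + (1.6)·(1.6) + (-0.4)·(-0.4) + (-3.4)·(-3.4)) / 4 = 41.2/4 = 10.3
  S = [[9.5, 6.25],
 [6.25, 10.3]].

Step 3 — invert S. det(S) = 9.5·10.3 - (6.25)² = 58.7875.
  S^{-1} = (1/det) · [[d, -b], [-b, a]] = [[0.1752, -0.1063],
 [-0.1063, 0.1616]].

Step 4 — quadratic form (x̄ - mu_0)^T · S^{-1} · (x̄ - mu_0):
  S^{-1} · (x̄ - mu_0) = (0.4142, -0.3096),
  (x̄ - mu_0)^T · [...] = (2)·(0.4142) + (-0.6)·(-0.3096) = 1.0142.

Step 5 — scale by n: T² = 5 · 1.0142 = 5.0708.

T² ≈ 5.0708


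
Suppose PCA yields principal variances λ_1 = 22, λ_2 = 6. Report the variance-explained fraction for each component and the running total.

Step 1 — total variance = trace(Sigma) = Σ λ_i = 22 + 6 = 28.

Step 2 — fraction explained by component i = λ_i / Σ λ:
  PC1: 22/28 = 0.7857
  PC2: 6/28 = 0.2143

Step 3 — cumulative fraction after k components = (λ_1 + ... + λ_k) / Σ λ:
  k = 1: 22/28 = 0.7857
  k = 2: (22 + 6)/28 = 28/28 = 1

Summary (fraction, with percent):

explained: PC1 0.7857 (78.57%), PC2 0.2143 (21.43%);  cumulative: 0.7857, 1


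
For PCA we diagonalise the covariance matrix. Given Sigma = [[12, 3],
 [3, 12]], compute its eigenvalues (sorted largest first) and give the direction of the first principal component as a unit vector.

Step 1 — characteristic polynomial of 2×2 Sigma:
  det(Sigma - λI) = λ² - trace · λ + det = 0.
  trace = 12 + 12 = 24, det = 12·12 - (3)² = 135.
Step 2 — discriminant:
  Δ = trace² - 4·det = 576 - 540 = 36.
Step 3 — eigenvalues:
  λ = (trace ± √Δ)/2 = (24 ± 6)/2,
  λ_1 = 15,  λ_2 = 9.

Step 4 — unit eigenvector for λ_1: solve (Sigma - λ_1 I)v = 0. First row:
  (12 - 15)·v_x + (3)·v_y = 0, i.e. (-3)·v_x + (3)·v_y = 0,
  so v ∝ (b, λ_1 - a) = (3, 3) = u.
  ||u|| = √((3)² + (3)²) = √(18) ≈ 4.2426,
  v_1 = u/||u|| ≈ (0.7071, 0.7071) (||v_1|| = 1).

λ_1 = 15,  λ_2 = 9;  v_1 ≈ (0.7071, 0.7071)


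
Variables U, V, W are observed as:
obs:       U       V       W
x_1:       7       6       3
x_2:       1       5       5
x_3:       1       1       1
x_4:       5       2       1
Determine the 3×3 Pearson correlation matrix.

Step 1 — column means:
  mean(U) = (7 + 1 + 1 + 5) / 4 = 14/4 = 3.5
  mean(V) = (6 + 5 + 1 + 2) / 4 = 14/4 = 3.5
  mean(W) = (3 + 5 + 1 + 1) / 4 = 10/4 = 2.5

Step 2 — sample variances and covariances s[i,j] = (1/(n-1)) · Σ_k (x_{k,i} - mean_i) · (x_{k,j} - mean_j), with n-1 = 3:
  s[U,U] = ((3.5)·(3.5) + (-2.5)·(-2.5) + (-2.5)·(-2.5) + (1.5)·(1.5)) / 3 = 27/3 = 9
  s[U,V] = ((3.5)·(2.5) + (-2.5)·(1.5) + (-2.5)·(-2.5) + (1.5)·(-1.5)) / 3 = 9/3 = 3
  s[U,W] = ((3.5)·(0.5) + (-2.5)·(2.5) + (-2.5)·(-1.5) + (1.5)·(-1.5)) / 3 = -3/3 = -1
  s[V,V] = ((2.5)·(2.5) + (1.5)·(1.5) + (-2.5)·(-2.5) + (-1.5)·(-1.5)) / 3 = 17/3 = 5.6667
  s[V,W] = ((2.5)·(0.5) + (1.5)·(2.5) + (-2.5)·(-1.5) + (-1.5)·(-1.5)) / 3 = 11/3 = 3.6667
  s[W,W] = ((0.5)·(0.5) + (2.5)·(2.5) + (-1.5)·(-1.5) + (-1.5)·(-1.5)) / 3 = 11/3 = 3.6667
  Sample standard deviations s_i = √(s[i,i]):
  s(U) = √(9) = 3
  s(V) = √(5.6667) = 2.3805
  s(W) = √(3.6667) = 1.9149

Step 3 — r_{ij} = s_{ij} / (s_i · s_j):
  r[U,U] = 1 (diagonal).
  r[U,V] = 3 / (3 · 2.3805) = 3 / 7.1414 = 0.4201
  r[U,W] = -1 / (3 · 1.9149) = -1 / 5.7446 = -0.1741
  r[V,V] = 1 (diagonal).
  r[V,W] = 3.6667 / (2.3805 · 1.9149) = 3.6667 / 4.5583 = 0.8044
  r[W,W] = 1 (diagonal).

R is symmetric with unit diagonal. Assembling:

R = [[1, 0.4201, -0.1741],
 [0.4201, 1, 0.8044],
 [-0.1741, 0.8044, 1]]


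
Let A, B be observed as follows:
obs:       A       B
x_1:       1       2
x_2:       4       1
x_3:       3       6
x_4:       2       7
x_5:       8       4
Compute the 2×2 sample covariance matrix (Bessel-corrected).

Step 1 — column means:
  mean(A) = (1 + 4 + 3 + 2 + 8) / 5 = 18/5 = 3.6
  mean(B) = (2 + 1 + 6 + 7 + 4) / 5 = 20/5 = 4

Step 2 — sample covariance S[i,j] = (1/(n-1)) · Σ_k (x_{k,i} - mean_i) · (x_{k,j} - mean_j), with n-1 = 4.
  S[A,A] = ((-2.6)·(-2.6) + (0.4)·(0.4) + (-0.6)·(-0.6) + (-1.6)·(-1.6) + (4.4)·(4.4)) / 4 = 29.2/4 = 7.3
  S[A,B] = ((-2.6)·(-2) + (0.4)·(-3) + (-0.6)·(2) + (-1.6)·(3) + (4.4)·(0)) / 4 = -2/4 = -0.5
  S[B,B] = ((-2)·(-2) + (-3)·(-3) + (2)·(2) + (3)·(3) + (0)·(0)) / 4 = 26/4 = 6.5

S is symmetric (S[j,i] = S[i,j]). Assembling:

S = [[7.3, -0.5],
 [-0.5, 6.5]]


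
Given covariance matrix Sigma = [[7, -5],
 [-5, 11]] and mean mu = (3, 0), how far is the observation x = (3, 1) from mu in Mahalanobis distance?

Step 1 — centre the observation: (x - mu) = (0, 1).

Step 2 — invert Sigma. det(Sigma) = 7·11 - (-5)² = 52.
  Sigma^{-1} = (1/det) · [[d, -b], [-b, a]] = [[0.2115, 0.0962],
 [0.0962, 0.1346]].

Step 3 — form the quadratic (x - mu)^T · Sigma^{-1} · (x - mu):
  Sigma^{-1} · (x - mu) = (0.0962, 0.1346).
  (x - mu)^T · [Sigma^{-1} · (x - mu)] = (0)·(0.0962) + (1)·(0.1346) = 0.1346.

Step 4 — take square root: d = √(0.1346) ≈ 0.3669.

d(x, mu) = √(0.1346) ≈ 0.3669


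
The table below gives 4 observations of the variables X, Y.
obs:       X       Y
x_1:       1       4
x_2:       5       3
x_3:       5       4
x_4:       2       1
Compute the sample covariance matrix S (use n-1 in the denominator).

Step 1 — column means:
  mean(X) = (1 + 5 + 5 + 2) / 4 = 13/4 = 3.25
  mean(Y) = (4 + 3 + 4 + 1) / 4 = 12/4 = 3

Step 2 — sample covariance S[i,j] = (1/(n-1)) · Σ_k (x_{k,i} - mean_i) · (x_{k,j} - mean_j), with n-1 = 3.
  S[X,X] = ((-2.25)·(-2.25) + (1.75)·(1.75) + (1.75)·(1.75) + (-1.25)·(-1.25)) / 3 = 12.75/3 = 4.25
  S[X,Y] = ((-2.25)·(1) + (1.75)·(0) + (1.75)·(1) + (-1.25)·(-2)) / 3 = 2/3 = 0.6667
  S[Y,Y] = ((1)·(1) + (0)·(0) + (1)·(1) + (-2)·(-2)) / 3 = 6/3 = 2

S is symmetric (S[j,i] = S[i,j]). Assembling:

S = [[4.25, 0.6667],
 [0.6667, 2]]


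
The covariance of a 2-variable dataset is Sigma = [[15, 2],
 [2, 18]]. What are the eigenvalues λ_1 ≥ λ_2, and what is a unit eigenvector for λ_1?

Step 1 — characteristic polynomial of 2×2 Sigma:
  det(Sigma - λI) = λ² - trace · λ + det = 0.
  trace = 15 + 18 = 33, det = 15·18 - (2)² = 266.
Step 2 — discriminant:
  Δ = trace² - 4·det = 1089 - 1064 = 25.
Step 3 — eigenvalues:
  λ = (trace ± √Δ)/2 = (33 ± 5)/2,
  λ_1 = 19,  λ_2 = 14.

Step 4 — unit eigenvector for λ_1: solve (Sigma - λ_1 I)v = 0. First row:
  (15 - 19)·v_x + (2)·v_y = 0, i.e. (-4)·v_x + (2)·v_y = 0,
  so v ∝ (b, λ_1 - a) = (2, 4) = u.
  ||u|| = √((2)² + (4)²) = √(20) ≈ 4.4721,
  v_1 = u/||u|| ≈ (0.4472, 0.8944) (||v_1|| = 1).

λ_1 = 19,  λ_2 = 14;  v_1 ≈ (0.4472, 0.8944)


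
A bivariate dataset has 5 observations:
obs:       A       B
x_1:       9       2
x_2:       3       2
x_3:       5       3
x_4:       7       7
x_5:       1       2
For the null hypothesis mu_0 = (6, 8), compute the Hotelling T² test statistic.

Step 1 — sample mean vector:
  mean(A) = (9 + 3 + 5 + 7 + 1) / 5 = 25/5 = 5
  mean(B) = (2 + 2 + 3 + 7 + 2) / 5 = 16/5 = 3.2
  x̄ = (5, 3.2),  deviation x̄ - mu_0 = (5, 3.2) - (6, 8) = (-1, -4.8).

Step 2 — sample covariance matrix, S[i,j] = (1/(n-1)) · Σ_k (x_{k,i} - mean_i) · (x_{k,j} - mean_j), divisor n-1 = 4:
  S[A,A] = ((4)·(4) + (-2)·(-2) + (0)·(0) + (2)·(2) + (-4)·(-4)) / 4 = 40/4 = 10
  S[A,B] = ((4)·(-1.2) + (-2)·(-1.2) + (0)·(-0.2) + (2)·(3.8) + (-4)·(-1.2)) / 4 = 10/4 = 2.5
  S[B,B] = ((-1.2)·(-1.2) + (-1.2)·(-1.2) + (-0.2)·(-0.2) + (3.8)·(3.8) + (-1.2)·(-1.2)) / 4 = 18.8/4 = 4.7
  S = [[10, 2.5],
 [2.5, 4.7]].

Step 3 — invert S. det(S) = 10·4.7 - (2.5)² = 40.75.
  S^{-1} = (1/det) · [[d, -b], [-b, a]] = [[0.1153, -0.0613],
 [-0.0613, 0.2454]].

Step 4 — quadratic form (x̄ - mu_0)^T · S^{-1} · (x̄ - mu_0):
  S^{-1} · (x̄ - mu_0) = (0.1791, -1.1166),
  (x̄ - mu_0)^T · [...] = (-1)·(0.1791) + (-4.8)·(-1.1166) = 5.1804.

Step 5 — scale by n: T² = 5 · 5.1804 = 25.9018.

T² ≈ 25.9018


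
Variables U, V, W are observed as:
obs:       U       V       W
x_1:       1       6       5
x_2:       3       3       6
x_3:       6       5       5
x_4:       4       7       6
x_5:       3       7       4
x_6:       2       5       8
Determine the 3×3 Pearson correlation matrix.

Step 1 — column means:
  mean(U) = (1 + 3 + 6 + 4 + 3 + 2) / 6 = 19/6 = 3.1667
  mean(V) = (6 + 3 + 5 + 7 + 7 + 5) / 6 = 33/6 = 5.5
  mean(W) = (5 + 6 + 5 + 6 + 4 + 8) / 6 = 34/6 = 5.6667

Step 2 — sample variances and covariances s[i,j] = (1/(n-1)) · Σ_k (x_{k,i} - mean_i) · (x_{k,j} - mean_j), with n-1 = 5:
  s[U,U] = ((-2.1667)·(-2.1667) + (-0.1667)·(-0.1667) + (2.8333)·(2.8333) + (0.8333)·(0.8333) + (-0.1667)·(-0.1667) + (-1.1667)·(-1.1667)) / 5 = 14.8333/5 = 2.9667
  s[U,V] = ((-2.1667)·(0.5) + (-0.1667)·(-2.5) + (2.8333)·(-0.5) + (0.8333)·(1.5) + (-0.1667)·(1.5) + (-1.1667)·(-0.5)) / 5 = -0.5/5 = -0.1
  s[U,W] = ((-2.1667)·(-0.6667) + (-0.1667)·(0.3333) + (2.8333)·(-0.6667) + (0.8333)·(0.3333) + (-0.1667)·(-1.6667) + (-1.1667)·(2.3333)) / 5 = -2.6667/5 = -0.5333
  s[V,V] = ((0.5)·(0.5) + (-2.5)·(-2.5) + (-0.5)·(-0.5) + (1.5)·(1.5) + (1.5)·(1.5) + (-0.5)·(-0.5)) / 5 = 11.5/5 = 2.3
  s[V,W] = ((0.5)·(-0.6667) + (-2.5)·(0.3333) + (-0.5)·(-0.6667) + (1.5)·(0.3333) + (1.5)·(-1.6667) + (-0.5)·(2.3333)) / 5 = -4/5 = -0.8
  s[W,W] = ((-0.6667)·(-0.6667) + (0.3333)·(0.3333) + (-0.6667)·(-0.6667) + (0.3333)·(0.3333) + (-1.6667)·(-1.6667) + (2.3333)·(2.3333)) / 5 = 9.3333/5 = 1.8667
  Sample standard deviations s_i = √(s[i,i]):
  s(U) = √(2.9667) = 1.7224
  s(V) = √(2.3) = 1.5166
  s(W) = √(1.8667) = 1.3663

Step 3 — r_{ij} = s_{ij} / (s_i · s_j):
  r[U,U] = 1 (diagonal).
  r[U,V] = -0.1 / (1.7224 · 1.5166) = -0.1 / 2.6122 = -0.0383
  r[U,W] = -0.5333 / (1.7224 · 1.3663) = -0.5333 / 2.3532 = -0.2266
  r[V,V] = 1 (diagonal).
  r[V,W] = -0.8 / (1.5166 · 1.3663) = -0.8 / 2.072 = -0.3861
  r[W,W] = 1 (diagonal).

R is symmetric with unit diagonal. Assembling:

R = [[1, -0.0383, -0.2266],
 [-0.0383, 1, -0.3861],
 [-0.2266, -0.3861, 1]]


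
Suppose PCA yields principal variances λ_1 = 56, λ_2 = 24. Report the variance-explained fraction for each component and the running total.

Step 1 — total variance = trace(Sigma) = Σ λ_i = 56 + 24 = 80.

Step 2 — fraction explained by component i = λ_i / Σ λ:
  PC1: 56/80 = 0.7
  PC2: 24/80 = 0.3

Step 3 — cumulative fraction after k components = (λ_1 + ... + λ_k) / Σ λ:
  k = 1: 56/80 = 0.7
  k = 2: (56 + 24)/80 = 80/80 = 1

Summary (fraction, with percent):

explained: PC1 0.7 (70%), PC2 0.3 (30%);  cumulative: 0.7, 1


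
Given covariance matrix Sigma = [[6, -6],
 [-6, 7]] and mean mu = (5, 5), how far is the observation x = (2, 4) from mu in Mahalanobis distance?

Step 1 — centre the observation: (x - mu) = (-3, -1).

Step 2 — invert Sigma. det(Sigma) = 6·7 - (-6)² = 6.
  Sigma^{-1} = (1/det) · [[d, -b], [-b, a]] = [[1.1667, 1],
 [1, 1]].

Step 3 — form the quadratic (x - mu)^T · Sigma^{-1} · (x - mu):
  Sigma^{-1} · (x - mu) = (-4.5, -4).
  (x - mu)^T · [Sigma^{-1} · (x - mu)] = (-3)·(-4.5) + (-1)·(-4) = 17.5.

Step 4 — take square root: d = √(17.5) ≈ 4.1833.

d(x, mu) = √(17.5) ≈ 4.1833


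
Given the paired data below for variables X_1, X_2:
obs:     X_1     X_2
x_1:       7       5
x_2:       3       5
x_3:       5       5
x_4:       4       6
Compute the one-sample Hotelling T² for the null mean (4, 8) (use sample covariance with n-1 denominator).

Step 1 — sample mean vector:
  mean(X_1) = (7 + 3 + 5 + 4) / 4 = 19/4 = 4.75
  mean(X_2) = (5 + 5 + 5 + 6) / 4 = 21/4 = 5.25
  x̄ = (4.75, 5.25),  deviation x̄ - mu_0 = (4.75, 5.25) - (4, 8) = (0.75, -2.75).

Step 2 — sample covariance matrix, S[i,j] = (1/(n-1)) · Σ_k (x_{k,i} - mean_i) · (x_{k,j} - mean_j), divisor n-1 = 3:
  S[X_1,X_1] = ((2.25)·(2.25) + (-1.75)·(-1.75) + (0.25)·(0.25) + (-0.75)·(-0.75)) / 3 = 8.75/3 = 2.9167
  S[X_1,X_2] = ((2.25)·(-0.25) + (-1.75)·(-0.25) + (0.25)·(-0.25) + (-0.75)·(0.75)) / 3 = -0.75/3 = -0.25
  S[X_2,X_2] = ((-0.25)·(-0.25) + (-0.25)·(-0.25) + (-0.25)·(-0.25) + (0.75)·(0.75)) / 3 = 0.75/3 = 0.25
  S = [[2.9167, -0.25],
 [-0.25, 0.25]].

Step 3 — invert S. det(S) = 2.9167·0.25 - (-0.25)² = 0.6667.
  S^{-1} = (1/det) · [[d, -b], [-b, a]] = [[0.375, 0.375],
 [0.375, 4.375]].

Step 4 — quadratic form (x̄ - mu_0)^T · S^{-1} · (x̄ - mu_0):
  S^{-1} · (x̄ - mu_0) = (-0.75, -11.75),
  (x̄ - mu_0)^T · [...] = (0.75)·(-0.75) + (-2.75)·(-11.75) = 31.75.

Step 5 — scale by n: T² = 4 · 31.75 = 127.

T² ≈ 127


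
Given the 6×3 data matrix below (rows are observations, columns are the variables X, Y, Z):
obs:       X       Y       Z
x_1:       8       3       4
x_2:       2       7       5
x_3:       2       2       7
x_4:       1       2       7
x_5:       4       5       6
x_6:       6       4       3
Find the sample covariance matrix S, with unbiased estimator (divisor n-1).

Step 1 — column means:
  mean(X) = (8 + 2 + 2 + 1 + 4 + 6) / 6 = 23/6 = 3.8333
  mean(Y) = (3 + 7 + 2 + 2 + 5 + 4) / 6 = 23/6 = 3.8333
  mean(Z) = (4 + 5 + 7 + 7 + 6 + 3) / 6 = 32/6 = 5.3333

Step 2 — sample covariance S[i,j] = (1/(n-1)) · Σ_k (x_{k,i} - mean_i) · (x_{k,j} - mean_j), with n-1 = 5.
  S[X,X] = ((4.1667)·(4.1667) + (-1.8333)·(-1.8333) + (-1.8333)·(-1.8333) + (-2.8333)·(-2.8333) + (0.1667)·(0.1667) + (2.1667)·(2.1667)) / 5 = 36.8333/5 = 7.3667
  S[X,Y] = ((4.1667)·(-0.8333) + (-1.8333)·(3.1667) + (-1.8333)·(-1.8333) + (-2.8333)·(-1.8333) + (0.1667)·(1.1667) + (2.1667)·(0.1667)) / 5 = -0.1667/5 = -0.0333
  S[X,Z] = ((4.1667)·(-1.3333) + (-1.8333)·(-0.3333) + (-1.8333)·(1.6667) + (-2.8333)·(1.6667) + (0.1667)·(0.6667) + (2.1667)·(-2.3333)) / 5 = -17.6667/5 = -3.5333
  S[Y,Y] = ((-0.8333)·(-0.8333) + (3.1667)·(3.1667) + (-1.8333)·(-1.8333) + (-1.8333)·(-1.8333) + (1.1667)·(1.1667) + (0.1667)·(0.1667)) / 5 = 18.8333/5 = 3.7667
  S[Y,Z] = ((-0.8333)·(-1.3333) + (3.1667)·(-0.3333) + (-1.8333)·(1.6667) + (-1.8333)·(1.6667) + (1.1667)·(0.6667) + (0.1667)·(-2.3333)) / 5 = -5.6667/5 = -1.1333
  S[Z,Z] = ((-1.3333)·(-1.3333) + (-0.3333)·(-0.3333) + (1.6667)·(1.6667) + (1.6667)·(1.6667) + (0.6667)·(0.6667) + (-2.3333)·(-2.3333)) / 5 = 13.3333/5 = 2.6667

S is symmetric (S[j,i] = S[i,j]). Assembling:

S = [[7.3667, -0.0333, -3.5333],
 [-0.0333, 3.7667, -1.1333],
 [-3.5333, -1.1333, 2.6667]]


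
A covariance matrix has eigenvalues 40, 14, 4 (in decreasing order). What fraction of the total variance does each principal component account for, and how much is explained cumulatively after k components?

Step 1 — total variance = trace(Sigma) = Σ λ_i = 40 + 14 + 4 = 58.

Step 2 — fraction explained by component i = λ_i / Σ λ:
  PC1: 40/58 = 0.6897
  PC2: 14/58 = 0.2414
  PC3: 4/58 = 0.069

Step 3 — cumulative fraction after k components = (λ_1 + ... + λ_k) / Σ λ:
  k = 1: 40/58 = 0.6897
  k = 2: (40 + 14)/58 = 54/58 = 0.931
  k = 3: (40 + 14 + 4)/58 = 58/58 = 1

Summary (fraction, with percent):

explained: PC1 0.6897 (68.97%), PC2 0.2414 (24.14%), PC3 0.069 (6.9%);  cumulative: 0.6897, 0.931, 1
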